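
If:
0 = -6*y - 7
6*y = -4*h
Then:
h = 7/4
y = -7/6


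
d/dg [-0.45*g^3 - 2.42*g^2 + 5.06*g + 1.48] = -1.35*g^2 - 4.84*g + 5.06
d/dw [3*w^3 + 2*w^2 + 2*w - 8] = 9*w^2 + 4*w + 2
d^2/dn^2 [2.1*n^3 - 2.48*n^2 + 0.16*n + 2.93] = 12.6*n - 4.96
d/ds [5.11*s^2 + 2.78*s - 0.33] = 10.22*s + 2.78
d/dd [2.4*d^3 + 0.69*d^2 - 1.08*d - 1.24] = 7.2*d^2 + 1.38*d - 1.08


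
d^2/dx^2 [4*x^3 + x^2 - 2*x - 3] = 24*x + 2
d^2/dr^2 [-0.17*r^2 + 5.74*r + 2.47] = -0.340000000000000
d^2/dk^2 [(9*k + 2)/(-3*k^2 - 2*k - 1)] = 2*(-4*(3*k + 1)^2*(9*k + 2) + 3*(27*k + 8)*(3*k^2 + 2*k + 1))/(3*k^2 + 2*k + 1)^3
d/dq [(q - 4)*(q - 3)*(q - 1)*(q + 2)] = 4*q^3 - 18*q^2 + 6*q + 26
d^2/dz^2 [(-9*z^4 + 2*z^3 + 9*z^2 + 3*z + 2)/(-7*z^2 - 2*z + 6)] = 2*(441*z^6 + 378*z^5 - 1026*z^4 - 977*z^3 + 588*z^2 - 678*z - 452)/(343*z^6 + 294*z^5 - 798*z^4 - 496*z^3 + 684*z^2 + 216*z - 216)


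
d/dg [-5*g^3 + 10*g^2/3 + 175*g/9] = -15*g^2 + 20*g/3 + 175/9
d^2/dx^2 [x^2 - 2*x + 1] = 2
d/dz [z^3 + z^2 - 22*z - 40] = 3*z^2 + 2*z - 22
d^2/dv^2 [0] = 0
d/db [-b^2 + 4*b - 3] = 4 - 2*b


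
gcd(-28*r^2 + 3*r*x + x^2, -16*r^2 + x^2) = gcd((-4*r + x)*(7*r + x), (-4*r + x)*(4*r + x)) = -4*r + x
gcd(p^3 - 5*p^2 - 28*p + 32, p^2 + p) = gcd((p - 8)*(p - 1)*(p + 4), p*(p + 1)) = 1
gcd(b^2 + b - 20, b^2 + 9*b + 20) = b + 5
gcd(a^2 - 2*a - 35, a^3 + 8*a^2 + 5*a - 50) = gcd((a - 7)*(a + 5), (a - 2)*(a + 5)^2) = a + 5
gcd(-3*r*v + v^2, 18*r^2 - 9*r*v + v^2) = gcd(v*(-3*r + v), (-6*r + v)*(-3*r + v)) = 3*r - v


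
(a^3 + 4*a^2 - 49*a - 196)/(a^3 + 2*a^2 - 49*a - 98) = (a + 4)/(a + 2)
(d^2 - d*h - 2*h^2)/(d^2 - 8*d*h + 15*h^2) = (d^2 - d*h - 2*h^2)/(d^2 - 8*d*h + 15*h^2)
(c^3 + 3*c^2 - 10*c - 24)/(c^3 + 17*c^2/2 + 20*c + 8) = 2*(c^2 - c - 6)/(2*c^2 + 9*c + 4)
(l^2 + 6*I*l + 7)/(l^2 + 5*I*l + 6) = (l + 7*I)/(l + 6*I)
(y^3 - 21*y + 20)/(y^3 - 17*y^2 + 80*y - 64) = (y^2 + y - 20)/(y^2 - 16*y + 64)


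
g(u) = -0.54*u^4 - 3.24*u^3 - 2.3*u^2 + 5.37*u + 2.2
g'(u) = -2.16*u^3 - 9.72*u^2 - 4.6*u + 5.37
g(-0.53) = -0.85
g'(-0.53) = 5.40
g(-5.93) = -102.64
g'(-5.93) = 141.27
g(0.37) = 3.70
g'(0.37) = 2.23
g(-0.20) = 1.06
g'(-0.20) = 5.92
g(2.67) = -88.97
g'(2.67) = -117.32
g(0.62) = 3.79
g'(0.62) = -1.73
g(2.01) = -31.42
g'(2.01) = -60.69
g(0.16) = 2.99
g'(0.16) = 4.38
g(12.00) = -17060.72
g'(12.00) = -5181.99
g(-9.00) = -1413.41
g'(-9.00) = 834.09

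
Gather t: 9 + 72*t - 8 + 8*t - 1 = 80*t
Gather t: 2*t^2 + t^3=t^3 + 2*t^2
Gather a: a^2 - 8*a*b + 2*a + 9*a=a^2 + a*(11 - 8*b)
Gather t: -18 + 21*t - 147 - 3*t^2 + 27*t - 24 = -3*t^2 + 48*t - 189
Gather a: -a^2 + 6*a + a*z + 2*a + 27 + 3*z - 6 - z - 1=-a^2 + a*(z + 8) + 2*z + 20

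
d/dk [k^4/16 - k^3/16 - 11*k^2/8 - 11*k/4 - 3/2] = k^3/4 - 3*k^2/16 - 11*k/4 - 11/4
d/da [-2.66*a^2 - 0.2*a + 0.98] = -5.32*a - 0.2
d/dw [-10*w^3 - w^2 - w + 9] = -30*w^2 - 2*w - 1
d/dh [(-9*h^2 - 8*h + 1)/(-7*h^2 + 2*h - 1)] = 2*(-37*h^2 + 16*h + 3)/(49*h^4 - 28*h^3 + 18*h^2 - 4*h + 1)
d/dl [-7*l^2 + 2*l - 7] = 2 - 14*l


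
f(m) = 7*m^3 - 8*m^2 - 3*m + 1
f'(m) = 21*m^2 - 16*m - 3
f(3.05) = 116.04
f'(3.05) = 143.55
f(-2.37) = -130.01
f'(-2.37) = 152.87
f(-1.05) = -12.77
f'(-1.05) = 36.95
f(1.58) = 3.90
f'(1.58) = 24.14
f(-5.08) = -1107.89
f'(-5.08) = 620.21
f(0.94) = -3.07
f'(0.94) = 0.52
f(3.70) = 234.95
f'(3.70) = 225.29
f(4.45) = 446.08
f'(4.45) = 341.65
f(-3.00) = -251.00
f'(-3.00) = 234.00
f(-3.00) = -251.00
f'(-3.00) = 234.00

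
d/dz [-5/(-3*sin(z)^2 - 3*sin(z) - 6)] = -5*(2*sin(z) + 1)*cos(z)/(3*(sin(z)^2 + sin(z) + 2)^2)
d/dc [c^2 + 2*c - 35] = 2*c + 2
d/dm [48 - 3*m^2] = -6*m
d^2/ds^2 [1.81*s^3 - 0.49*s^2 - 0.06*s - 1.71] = 10.86*s - 0.98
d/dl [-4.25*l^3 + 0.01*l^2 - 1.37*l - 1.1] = -12.75*l^2 + 0.02*l - 1.37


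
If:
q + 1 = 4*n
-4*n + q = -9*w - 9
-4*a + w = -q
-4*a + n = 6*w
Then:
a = 209/108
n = 65/27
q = 233/27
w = -8/9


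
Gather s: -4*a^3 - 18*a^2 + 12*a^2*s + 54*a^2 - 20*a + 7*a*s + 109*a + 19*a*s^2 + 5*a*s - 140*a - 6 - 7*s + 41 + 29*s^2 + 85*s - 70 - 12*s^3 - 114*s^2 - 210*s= -4*a^3 + 36*a^2 - 51*a - 12*s^3 + s^2*(19*a - 85) + s*(12*a^2 + 12*a - 132) - 35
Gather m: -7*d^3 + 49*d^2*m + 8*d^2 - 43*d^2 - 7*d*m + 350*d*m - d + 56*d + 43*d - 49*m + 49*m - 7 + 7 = -7*d^3 - 35*d^2 + 98*d + m*(49*d^2 + 343*d)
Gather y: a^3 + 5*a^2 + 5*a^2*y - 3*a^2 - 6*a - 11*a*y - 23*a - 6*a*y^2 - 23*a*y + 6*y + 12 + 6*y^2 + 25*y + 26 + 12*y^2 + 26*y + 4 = a^3 + 2*a^2 - 29*a + y^2*(18 - 6*a) + y*(5*a^2 - 34*a + 57) + 42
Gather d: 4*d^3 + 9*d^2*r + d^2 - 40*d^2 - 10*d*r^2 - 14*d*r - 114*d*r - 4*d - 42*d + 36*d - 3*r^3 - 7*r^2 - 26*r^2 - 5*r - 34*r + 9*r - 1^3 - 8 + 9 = 4*d^3 + d^2*(9*r - 39) + d*(-10*r^2 - 128*r - 10) - 3*r^3 - 33*r^2 - 30*r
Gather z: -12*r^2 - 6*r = -12*r^2 - 6*r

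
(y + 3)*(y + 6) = y^2 + 9*y + 18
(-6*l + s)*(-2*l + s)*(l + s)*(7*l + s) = 84*l^4 + 40*l^3*s - 45*l^2*s^2 + s^4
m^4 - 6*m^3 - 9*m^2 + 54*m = m*(m - 6)*(m - 3)*(m + 3)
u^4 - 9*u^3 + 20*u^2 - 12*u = u*(u - 6)*(u - 2)*(u - 1)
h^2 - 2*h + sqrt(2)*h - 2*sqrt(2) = (h - 2)*(h + sqrt(2))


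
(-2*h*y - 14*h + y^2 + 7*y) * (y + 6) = -2*h*y^2 - 26*h*y - 84*h + y^3 + 13*y^2 + 42*y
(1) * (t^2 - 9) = t^2 - 9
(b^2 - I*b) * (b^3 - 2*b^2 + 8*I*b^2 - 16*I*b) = b^5 - 2*b^4 + 7*I*b^4 + 8*b^3 - 14*I*b^3 - 16*b^2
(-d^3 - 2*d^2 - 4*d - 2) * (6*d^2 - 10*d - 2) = -6*d^5 - 2*d^4 - 2*d^3 + 32*d^2 + 28*d + 4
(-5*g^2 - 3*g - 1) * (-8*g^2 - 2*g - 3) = 40*g^4 + 34*g^3 + 29*g^2 + 11*g + 3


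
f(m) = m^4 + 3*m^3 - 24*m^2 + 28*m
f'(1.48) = -10.36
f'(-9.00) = -1727.00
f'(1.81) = -5.68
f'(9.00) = 3241.00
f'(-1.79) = 119.82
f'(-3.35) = 139.42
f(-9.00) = 2178.00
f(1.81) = 0.58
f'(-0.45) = 51.06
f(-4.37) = -466.35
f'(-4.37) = 75.82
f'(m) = 4*m^3 + 9*m^2 - 48*m + 28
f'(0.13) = 21.92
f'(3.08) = 82.41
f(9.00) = 7056.00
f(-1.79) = -133.96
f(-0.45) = -17.69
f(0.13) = 3.24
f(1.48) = 3.39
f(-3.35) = -349.98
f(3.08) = 36.21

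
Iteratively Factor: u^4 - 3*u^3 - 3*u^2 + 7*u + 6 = (u + 1)*(u^3 - 4*u^2 + u + 6) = (u - 2)*(u + 1)*(u^2 - 2*u - 3) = (u - 2)*(u + 1)^2*(u - 3)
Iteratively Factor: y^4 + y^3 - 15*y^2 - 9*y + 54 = (y - 2)*(y^3 + 3*y^2 - 9*y - 27) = (y - 2)*(y + 3)*(y^2 - 9) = (y - 3)*(y - 2)*(y + 3)*(y + 3)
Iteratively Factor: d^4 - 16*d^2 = (d - 4)*(d^3 + 4*d^2) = (d - 4)*(d + 4)*(d^2) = d*(d - 4)*(d + 4)*(d)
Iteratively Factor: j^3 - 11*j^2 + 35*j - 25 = (j - 1)*(j^2 - 10*j + 25) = (j - 5)*(j - 1)*(j - 5)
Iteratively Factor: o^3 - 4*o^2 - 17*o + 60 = (o - 3)*(o^2 - o - 20) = (o - 3)*(o + 4)*(o - 5)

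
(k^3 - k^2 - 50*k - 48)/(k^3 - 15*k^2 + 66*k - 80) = (k^2 + 7*k + 6)/(k^2 - 7*k + 10)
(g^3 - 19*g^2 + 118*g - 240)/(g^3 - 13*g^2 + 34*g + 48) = (g - 5)/(g + 1)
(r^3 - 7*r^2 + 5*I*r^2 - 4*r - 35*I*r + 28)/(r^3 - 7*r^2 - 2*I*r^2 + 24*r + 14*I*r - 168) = (r + I)/(r - 6*I)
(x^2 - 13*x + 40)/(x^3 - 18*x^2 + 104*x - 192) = (x - 5)/(x^2 - 10*x + 24)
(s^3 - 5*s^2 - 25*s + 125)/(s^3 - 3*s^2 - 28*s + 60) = (s^2 - 10*s + 25)/(s^2 - 8*s + 12)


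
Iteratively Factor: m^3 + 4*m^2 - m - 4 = (m + 1)*(m^2 + 3*m - 4) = (m - 1)*(m + 1)*(m + 4)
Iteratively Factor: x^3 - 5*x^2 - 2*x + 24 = (x - 3)*(x^2 - 2*x - 8) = (x - 4)*(x - 3)*(x + 2)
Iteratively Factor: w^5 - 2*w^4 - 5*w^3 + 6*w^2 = (w + 2)*(w^4 - 4*w^3 + 3*w^2) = (w - 3)*(w + 2)*(w^3 - w^2) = w*(w - 3)*(w + 2)*(w^2 - w) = w*(w - 3)*(w - 1)*(w + 2)*(w)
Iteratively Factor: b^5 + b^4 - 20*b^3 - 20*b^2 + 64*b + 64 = (b + 2)*(b^4 - b^3 - 18*b^2 + 16*b + 32) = (b + 2)*(b + 4)*(b^3 - 5*b^2 + 2*b + 8) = (b - 4)*(b + 2)*(b + 4)*(b^2 - b - 2) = (b - 4)*(b - 2)*(b + 2)*(b + 4)*(b + 1)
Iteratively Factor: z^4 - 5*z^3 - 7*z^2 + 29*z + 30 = (z - 5)*(z^3 - 7*z - 6) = (z - 5)*(z - 3)*(z^2 + 3*z + 2) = (z - 5)*(z - 3)*(z + 2)*(z + 1)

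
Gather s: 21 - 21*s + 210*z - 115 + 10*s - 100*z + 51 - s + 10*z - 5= -12*s + 120*z - 48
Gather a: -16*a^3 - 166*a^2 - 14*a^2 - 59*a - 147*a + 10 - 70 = -16*a^3 - 180*a^2 - 206*a - 60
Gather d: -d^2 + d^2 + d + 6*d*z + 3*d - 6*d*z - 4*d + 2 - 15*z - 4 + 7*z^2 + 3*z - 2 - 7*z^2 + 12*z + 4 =0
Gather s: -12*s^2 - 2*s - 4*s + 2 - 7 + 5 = -12*s^2 - 6*s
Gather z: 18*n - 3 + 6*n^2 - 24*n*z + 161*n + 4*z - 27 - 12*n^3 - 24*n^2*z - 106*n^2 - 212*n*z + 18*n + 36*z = -12*n^3 - 100*n^2 + 197*n + z*(-24*n^2 - 236*n + 40) - 30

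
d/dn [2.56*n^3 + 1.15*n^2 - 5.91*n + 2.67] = 7.68*n^2 + 2.3*n - 5.91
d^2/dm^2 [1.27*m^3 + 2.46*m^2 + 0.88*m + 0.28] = 7.62*m + 4.92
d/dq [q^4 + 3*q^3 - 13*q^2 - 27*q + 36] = 4*q^3 + 9*q^2 - 26*q - 27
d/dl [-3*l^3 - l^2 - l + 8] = -9*l^2 - 2*l - 1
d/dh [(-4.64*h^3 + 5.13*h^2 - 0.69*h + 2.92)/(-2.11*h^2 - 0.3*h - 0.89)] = (9.7904*h^4 + 2.784*h^3 + 9.3939*h^2 + 3.191*h + 1.4901)/(4.4521*h^4 + 1.266*h^3 + 3.8458*h^2 + 0.534*h + 0.7921)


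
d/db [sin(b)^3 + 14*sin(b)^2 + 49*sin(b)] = (3*sin(b)^2 + 28*sin(b) + 49)*cos(b)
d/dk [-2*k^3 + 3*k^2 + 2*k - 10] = -6*k^2 + 6*k + 2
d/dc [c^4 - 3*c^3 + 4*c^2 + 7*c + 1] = 4*c^3 - 9*c^2 + 8*c + 7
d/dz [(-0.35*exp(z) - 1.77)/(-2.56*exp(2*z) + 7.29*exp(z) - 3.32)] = (-0.896*exp(2*z) - 9.0624*exp(z) + 14.0653)*exp(z)/(6.5536*exp(4*z) - 37.3248*exp(3*z) + 70.1425*exp(2*z) - 48.4056*exp(z) + 11.0224)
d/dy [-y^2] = -2*y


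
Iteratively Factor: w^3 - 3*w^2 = (w)*(w^2 - 3*w) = w^2*(w - 3)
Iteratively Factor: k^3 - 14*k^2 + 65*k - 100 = (k - 5)*(k^2 - 9*k + 20) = (k - 5)^2*(k - 4)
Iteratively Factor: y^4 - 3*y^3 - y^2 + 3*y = (y + 1)*(y^3 - 4*y^2 + 3*y) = (y - 1)*(y + 1)*(y^2 - 3*y) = (y - 3)*(y - 1)*(y + 1)*(y)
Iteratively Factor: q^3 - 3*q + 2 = (q - 1)*(q^2 + q - 2) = (q - 1)^2*(q + 2)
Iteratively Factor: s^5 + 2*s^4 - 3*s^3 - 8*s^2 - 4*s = (s + 2)*(s^4 - 3*s^2 - 2*s) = s*(s + 2)*(s^3 - 3*s - 2) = s*(s - 2)*(s + 2)*(s^2 + 2*s + 1) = s*(s - 2)*(s + 1)*(s + 2)*(s + 1)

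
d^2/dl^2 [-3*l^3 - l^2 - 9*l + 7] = -18*l - 2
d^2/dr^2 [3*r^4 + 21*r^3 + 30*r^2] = 36*r^2 + 126*r + 60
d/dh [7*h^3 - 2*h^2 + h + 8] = 21*h^2 - 4*h + 1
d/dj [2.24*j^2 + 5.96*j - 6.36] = 4.48*j + 5.96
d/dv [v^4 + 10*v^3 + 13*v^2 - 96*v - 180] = 4*v^3 + 30*v^2 + 26*v - 96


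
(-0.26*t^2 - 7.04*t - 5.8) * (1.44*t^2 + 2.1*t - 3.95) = -0.3744*t^4 - 10.6836*t^3 - 22.109*t^2 + 15.628*t + 22.91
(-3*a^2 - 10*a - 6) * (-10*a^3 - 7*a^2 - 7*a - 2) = 30*a^5 + 121*a^4 + 151*a^3 + 118*a^2 + 62*a + 12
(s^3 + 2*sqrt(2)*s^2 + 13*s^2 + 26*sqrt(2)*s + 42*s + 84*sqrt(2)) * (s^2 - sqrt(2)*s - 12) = s^5 + sqrt(2)*s^4 + 13*s^4 + 13*sqrt(2)*s^3 + 26*s^3 - 208*s^2 + 18*sqrt(2)*s^2 - 672*s - 312*sqrt(2)*s - 1008*sqrt(2)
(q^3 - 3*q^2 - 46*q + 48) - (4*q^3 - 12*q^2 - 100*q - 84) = -3*q^3 + 9*q^2 + 54*q + 132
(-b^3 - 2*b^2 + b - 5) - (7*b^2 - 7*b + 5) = -b^3 - 9*b^2 + 8*b - 10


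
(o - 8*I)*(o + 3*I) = o^2 - 5*I*o + 24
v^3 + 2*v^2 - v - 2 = (v - 1)*(v + 1)*(v + 2)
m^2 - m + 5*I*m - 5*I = (m - 1)*(m + 5*I)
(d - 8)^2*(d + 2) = d^3 - 14*d^2 + 32*d + 128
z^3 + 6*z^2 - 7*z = z*(z - 1)*(z + 7)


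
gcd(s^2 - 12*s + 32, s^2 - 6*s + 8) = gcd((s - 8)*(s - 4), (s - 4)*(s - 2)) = s - 4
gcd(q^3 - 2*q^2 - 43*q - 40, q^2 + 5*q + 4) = q + 1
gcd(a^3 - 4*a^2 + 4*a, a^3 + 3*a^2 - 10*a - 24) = 1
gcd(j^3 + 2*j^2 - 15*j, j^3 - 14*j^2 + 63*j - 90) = j - 3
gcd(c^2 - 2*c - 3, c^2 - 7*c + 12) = c - 3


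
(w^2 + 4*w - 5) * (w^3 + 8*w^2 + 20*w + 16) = w^5 + 12*w^4 + 47*w^3 + 56*w^2 - 36*w - 80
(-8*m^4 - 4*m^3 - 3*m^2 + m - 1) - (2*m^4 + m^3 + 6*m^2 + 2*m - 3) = -10*m^4 - 5*m^3 - 9*m^2 - m + 2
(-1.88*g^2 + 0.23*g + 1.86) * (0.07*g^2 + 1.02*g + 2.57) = -0.1316*g^4 - 1.9015*g^3 - 4.4668*g^2 + 2.4883*g + 4.7802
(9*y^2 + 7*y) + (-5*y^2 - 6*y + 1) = 4*y^2 + y + 1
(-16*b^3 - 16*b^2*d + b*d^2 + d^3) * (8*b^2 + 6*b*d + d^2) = -128*b^5 - 224*b^4*d - 104*b^3*d^2 - 2*b^2*d^3 + 7*b*d^4 + d^5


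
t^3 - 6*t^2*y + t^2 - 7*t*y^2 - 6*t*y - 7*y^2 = (t + 1)*(t - 7*y)*(t + y)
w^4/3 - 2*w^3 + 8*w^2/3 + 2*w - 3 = (w/3 + 1/3)*(w - 3)^2*(w - 1)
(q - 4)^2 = q^2 - 8*q + 16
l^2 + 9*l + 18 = (l + 3)*(l + 6)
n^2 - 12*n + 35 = (n - 7)*(n - 5)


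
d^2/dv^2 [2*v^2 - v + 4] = 4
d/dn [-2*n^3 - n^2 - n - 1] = -6*n^2 - 2*n - 1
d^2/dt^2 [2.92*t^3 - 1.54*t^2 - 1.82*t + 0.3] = 17.52*t - 3.08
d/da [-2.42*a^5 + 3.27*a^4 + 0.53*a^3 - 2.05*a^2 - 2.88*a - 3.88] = -12.1*a^4 + 13.08*a^3 + 1.59*a^2 - 4.1*a - 2.88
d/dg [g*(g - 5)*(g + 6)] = 3*g^2 + 2*g - 30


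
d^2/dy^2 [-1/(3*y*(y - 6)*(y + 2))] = 4*(-3*y^4 + 16*y^3 - 6*y^2 - 72*y - 72)/(3*y^3*(y^6 - 12*y^5 + 12*y^4 + 224*y^3 - 144*y^2 - 1728*y - 1728))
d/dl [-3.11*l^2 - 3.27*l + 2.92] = -6.22*l - 3.27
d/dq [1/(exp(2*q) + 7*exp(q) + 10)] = (-2*exp(q) - 7)*exp(q)/(exp(2*q) + 7*exp(q) + 10)^2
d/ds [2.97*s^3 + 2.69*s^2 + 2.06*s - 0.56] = 8.91*s^2 + 5.38*s + 2.06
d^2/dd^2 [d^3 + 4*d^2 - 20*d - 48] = 6*d + 8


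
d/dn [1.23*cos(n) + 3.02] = -1.23*sin(n)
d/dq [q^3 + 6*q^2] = 3*q*(q + 4)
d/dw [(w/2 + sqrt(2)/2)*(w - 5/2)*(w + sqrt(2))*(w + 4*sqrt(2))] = 2*w^3 - 15*w^2/4 + 9*sqrt(2)*w^2 - 15*sqrt(2)*w + 18*w - 45/2 + 4*sqrt(2)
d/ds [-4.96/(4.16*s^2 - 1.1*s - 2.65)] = (41.2672*s - 5.456)/(-4.16*s^2 + 1.1*s + 2.65)^2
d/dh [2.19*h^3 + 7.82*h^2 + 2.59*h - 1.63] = 6.57*h^2 + 15.64*h + 2.59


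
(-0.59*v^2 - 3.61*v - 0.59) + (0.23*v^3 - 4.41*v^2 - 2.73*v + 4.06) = 0.23*v^3 - 5.0*v^2 - 6.34*v + 3.47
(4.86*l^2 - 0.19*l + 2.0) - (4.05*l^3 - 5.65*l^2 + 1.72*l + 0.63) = -4.05*l^3 + 10.51*l^2 - 1.91*l + 1.37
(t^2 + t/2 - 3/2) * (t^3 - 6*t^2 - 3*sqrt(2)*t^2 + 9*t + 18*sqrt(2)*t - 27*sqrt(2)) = t^5 - 11*t^4/2 - 3*sqrt(2)*t^4 + 9*t^3/2 + 33*sqrt(2)*t^3/2 - 27*sqrt(2)*t^2/2 + 27*t^2/2 - 81*sqrt(2)*t/2 - 27*t/2 + 81*sqrt(2)/2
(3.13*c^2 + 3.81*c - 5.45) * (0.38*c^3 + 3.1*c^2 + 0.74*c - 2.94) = 1.1894*c^5 + 11.1508*c^4 + 12.0562*c^3 - 23.2778*c^2 - 15.2344*c + 16.023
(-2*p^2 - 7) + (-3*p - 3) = -2*p^2 - 3*p - 10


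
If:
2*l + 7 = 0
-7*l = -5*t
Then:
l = -7/2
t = -49/10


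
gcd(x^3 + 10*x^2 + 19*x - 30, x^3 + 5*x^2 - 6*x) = x^2 + 5*x - 6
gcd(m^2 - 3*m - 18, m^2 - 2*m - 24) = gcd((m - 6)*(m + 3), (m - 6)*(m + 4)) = m - 6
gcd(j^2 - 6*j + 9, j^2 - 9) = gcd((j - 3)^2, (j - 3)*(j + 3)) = j - 3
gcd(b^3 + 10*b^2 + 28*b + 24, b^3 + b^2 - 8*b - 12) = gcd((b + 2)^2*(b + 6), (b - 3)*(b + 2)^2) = b^2 + 4*b + 4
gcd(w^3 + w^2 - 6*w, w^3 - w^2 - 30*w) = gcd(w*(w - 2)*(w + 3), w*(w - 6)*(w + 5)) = w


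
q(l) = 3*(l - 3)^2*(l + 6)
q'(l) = 3*(l - 3)^2 + 3*(l + 6)*(2*l - 6) = 9*l^2 - 81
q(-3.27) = 321.97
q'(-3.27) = 15.24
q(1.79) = 34.22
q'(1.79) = -52.16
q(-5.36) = 134.19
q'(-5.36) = 177.57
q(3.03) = 0.02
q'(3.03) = 1.63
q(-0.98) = 238.56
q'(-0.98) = -72.36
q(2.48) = 6.88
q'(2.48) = -25.65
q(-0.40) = 194.21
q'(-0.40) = -79.56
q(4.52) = 72.92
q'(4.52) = 102.87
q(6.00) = 324.00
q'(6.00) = 243.00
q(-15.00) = -8748.00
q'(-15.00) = 1944.00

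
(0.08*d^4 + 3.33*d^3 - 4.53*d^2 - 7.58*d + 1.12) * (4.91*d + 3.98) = 0.3928*d^5 + 16.6687*d^4 - 8.9889*d^3 - 55.2472*d^2 - 24.6692*d + 4.4576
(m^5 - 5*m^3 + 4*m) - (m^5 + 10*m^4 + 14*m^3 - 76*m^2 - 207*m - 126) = -10*m^4 - 19*m^3 + 76*m^2 + 211*m + 126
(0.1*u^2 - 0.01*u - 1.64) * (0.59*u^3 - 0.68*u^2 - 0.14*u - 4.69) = 0.059*u^5 - 0.0739*u^4 - 0.9748*u^3 + 0.6476*u^2 + 0.2765*u + 7.6916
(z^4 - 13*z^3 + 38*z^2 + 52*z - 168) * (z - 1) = z^5 - 14*z^4 + 51*z^3 + 14*z^2 - 220*z + 168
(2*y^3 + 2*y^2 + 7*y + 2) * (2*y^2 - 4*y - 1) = 4*y^5 - 4*y^4 + 4*y^3 - 26*y^2 - 15*y - 2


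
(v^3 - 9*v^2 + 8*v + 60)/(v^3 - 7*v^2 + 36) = (v - 5)/(v - 3)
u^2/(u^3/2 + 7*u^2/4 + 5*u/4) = 4*u/(2*u^2 + 7*u + 5)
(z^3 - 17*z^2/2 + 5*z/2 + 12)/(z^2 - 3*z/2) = z - 7 - 8/z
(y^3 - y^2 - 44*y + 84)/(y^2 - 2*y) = y + 1 - 42/y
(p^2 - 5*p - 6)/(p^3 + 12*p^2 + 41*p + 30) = (p - 6)/(p^2 + 11*p + 30)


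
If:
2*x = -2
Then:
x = -1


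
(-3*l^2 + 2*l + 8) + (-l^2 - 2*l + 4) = 12 - 4*l^2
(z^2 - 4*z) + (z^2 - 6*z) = 2*z^2 - 10*z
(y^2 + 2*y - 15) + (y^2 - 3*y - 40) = 2*y^2 - y - 55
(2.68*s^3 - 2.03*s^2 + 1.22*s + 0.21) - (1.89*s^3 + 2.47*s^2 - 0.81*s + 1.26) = 0.79*s^3 - 4.5*s^2 + 2.03*s - 1.05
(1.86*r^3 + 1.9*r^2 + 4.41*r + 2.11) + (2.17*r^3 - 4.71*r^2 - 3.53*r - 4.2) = 4.03*r^3 - 2.81*r^2 + 0.88*r - 2.09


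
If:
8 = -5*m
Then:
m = -8/5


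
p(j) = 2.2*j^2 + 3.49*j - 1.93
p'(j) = 4.4*j + 3.49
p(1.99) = 13.73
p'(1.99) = 12.25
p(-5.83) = 52.50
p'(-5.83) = -22.16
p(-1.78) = -1.17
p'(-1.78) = -4.34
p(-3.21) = 9.54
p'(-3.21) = -10.63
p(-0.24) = -2.64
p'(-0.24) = 2.43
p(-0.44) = -3.04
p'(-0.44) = 1.55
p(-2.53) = 3.32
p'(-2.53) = -7.64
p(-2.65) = 4.27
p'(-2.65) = -8.17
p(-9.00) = 144.86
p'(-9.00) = -36.11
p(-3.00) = 7.40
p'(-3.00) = -9.71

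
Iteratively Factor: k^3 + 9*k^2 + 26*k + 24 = (k + 3)*(k^2 + 6*k + 8) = (k + 3)*(k + 4)*(k + 2)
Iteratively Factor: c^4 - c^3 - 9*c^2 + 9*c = (c)*(c^3 - c^2 - 9*c + 9) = c*(c + 3)*(c^2 - 4*c + 3) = c*(c - 3)*(c + 3)*(c - 1)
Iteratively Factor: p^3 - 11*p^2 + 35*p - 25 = (p - 5)*(p^2 - 6*p + 5) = (p - 5)*(p - 1)*(p - 5)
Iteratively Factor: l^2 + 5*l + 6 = (l + 3)*(l + 2)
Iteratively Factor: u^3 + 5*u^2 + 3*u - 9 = (u + 3)*(u^2 + 2*u - 3) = (u - 1)*(u + 3)*(u + 3)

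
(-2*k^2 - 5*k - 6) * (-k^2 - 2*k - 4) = 2*k^4 + 9*k^3 + 24*k^2 + 32*k + 24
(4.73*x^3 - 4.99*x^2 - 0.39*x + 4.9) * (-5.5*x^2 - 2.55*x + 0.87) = -26.015*x^5 + 15.3835*x^4 + 18.9846*x^3 - 30.2968*x^2 - 12.8343*x + 4.263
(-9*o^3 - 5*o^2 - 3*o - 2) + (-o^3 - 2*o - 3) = -10*o^3 - 5*o^2 - 5*o - 5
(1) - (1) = 0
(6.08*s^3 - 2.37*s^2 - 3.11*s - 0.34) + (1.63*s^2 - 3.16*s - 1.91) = 6.08*s^3 - 0.74*s^2 - 6.27*s - 2.25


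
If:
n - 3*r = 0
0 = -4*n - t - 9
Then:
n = -t/4 - 9/4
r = -t/12 - 3/4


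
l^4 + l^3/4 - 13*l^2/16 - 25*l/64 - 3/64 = (l - 1)*(l + 1/4)^2*(l + 3/4)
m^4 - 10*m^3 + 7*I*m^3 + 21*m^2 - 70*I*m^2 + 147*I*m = m*(m - 7)*(m - 3)*(m + 7*I)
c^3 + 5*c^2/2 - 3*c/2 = c*(c - 1/2)*(c + 3)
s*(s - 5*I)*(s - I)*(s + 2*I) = s^4 - 4*I*s^3 + 7*s^2 - 10*I*s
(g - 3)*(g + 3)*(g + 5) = g^3 + 5*g^2 - 9*g - 45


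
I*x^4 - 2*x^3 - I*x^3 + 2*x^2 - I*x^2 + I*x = x*(x + I)^2*(I*x - I)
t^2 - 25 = (t - 5)*(t + 5)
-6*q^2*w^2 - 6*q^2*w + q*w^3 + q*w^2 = w*(-6*q + w)*(q*w + q)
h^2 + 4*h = h*(h + 4)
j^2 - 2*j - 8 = (j - 4)*(j + 2)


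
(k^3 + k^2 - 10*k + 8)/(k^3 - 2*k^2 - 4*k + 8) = (k^2 + 3*k - 4)/(k^2 - 4)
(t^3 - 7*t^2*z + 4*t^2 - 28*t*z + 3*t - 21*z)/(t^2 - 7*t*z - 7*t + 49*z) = (t^2 + 4*t + 3)/(t - 7)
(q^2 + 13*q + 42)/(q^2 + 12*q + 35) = (q + 6)/(q + 5)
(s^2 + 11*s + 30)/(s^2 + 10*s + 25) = (s + 6)/(s + 5)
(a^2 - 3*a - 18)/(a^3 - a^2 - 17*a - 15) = (a - 6)/(a^2 - 4*a - 5)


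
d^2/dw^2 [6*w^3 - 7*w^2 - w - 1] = 36*w - 14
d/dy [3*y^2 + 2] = 6*y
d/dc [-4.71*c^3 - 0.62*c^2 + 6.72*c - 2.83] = -14.13*c^2 - 1.24*c + 6.72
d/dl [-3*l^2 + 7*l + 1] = 7 - 6*l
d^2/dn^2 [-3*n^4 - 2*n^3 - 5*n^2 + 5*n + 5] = -36*n^2 - 12*n - 10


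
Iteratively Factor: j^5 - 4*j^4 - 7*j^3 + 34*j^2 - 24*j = (j + 3)*(j^4 - 7*j^3 + 14*j^2 - 8*j) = j*(j + 3)*(j^3 - 7*j^2 + 14*j - 8) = j*(j - 2)*(j + 3)*(j^2 - 5*j + 4) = j*(j - 4)*(j - 2)*(j + 3)*(j - 1)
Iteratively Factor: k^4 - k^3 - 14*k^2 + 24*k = (k + 4)*(k^3 - 5*k^2 + 6*k) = (k - 2)*(k + 4)*(k^2 - 3*k) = k*(k - 2)*(k + 4)*(k - 3)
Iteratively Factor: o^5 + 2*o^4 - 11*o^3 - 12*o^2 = (o)*(o^4 + 2*o^3 - 11*o^2 - 12*o) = o^2*(o^3 + 2*o^2 - 11*o - 12) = o^2*(o + 4)*(o^2 - 2*o - 3) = o^2*(o + 1)*(o + 4)*(o - 3)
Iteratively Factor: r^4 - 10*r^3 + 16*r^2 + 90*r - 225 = (r - 5)*(r^3 - 5*r^2 - 9*r + 45) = (r - 5)*(r + 3)*(r^2 - 8*r + 15) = (r - 5)*(r - 3)*(r + 3)*(r - 5)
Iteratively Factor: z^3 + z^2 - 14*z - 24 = (z + 2)*(z^2 - z - 12) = (z - 4)*(z + 2)*(z + 3)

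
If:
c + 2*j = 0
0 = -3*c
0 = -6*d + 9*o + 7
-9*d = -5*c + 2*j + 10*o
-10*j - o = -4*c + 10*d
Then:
No Solution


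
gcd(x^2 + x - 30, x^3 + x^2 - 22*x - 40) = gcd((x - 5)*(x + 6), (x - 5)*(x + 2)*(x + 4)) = x - 5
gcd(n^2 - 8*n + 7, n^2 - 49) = n - 7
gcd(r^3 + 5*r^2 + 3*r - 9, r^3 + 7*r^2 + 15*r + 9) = r^2 + 6*r + 9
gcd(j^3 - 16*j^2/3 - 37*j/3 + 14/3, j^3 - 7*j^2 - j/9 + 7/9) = j^2 - 22*j/3 + 7/3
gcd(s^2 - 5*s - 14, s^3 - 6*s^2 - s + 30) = s + 2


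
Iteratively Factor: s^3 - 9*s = (s)*(s^2 - 9) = s*(s + 3)*(s - 3)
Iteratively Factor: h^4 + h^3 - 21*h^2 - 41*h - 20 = (h + 1)*(h^3 - 21*h - 20) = (h + 1)^2*(h^2 - h - 20) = (h - 5)*(h + 1)^2*(h + 4)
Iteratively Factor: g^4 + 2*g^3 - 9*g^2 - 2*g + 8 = (g + 1)*(g^3 + g^2 - 10*g + 8) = (g + 1)*(g + 4)*(g^2 - 3*g + 2) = (g - 2)*(g + 1)*(g + 4)*(g - 1)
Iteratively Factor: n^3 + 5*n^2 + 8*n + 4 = (n + 2)*(n^2 + 3*n + 2) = (n + 1)*(n + 2)*(n + 2)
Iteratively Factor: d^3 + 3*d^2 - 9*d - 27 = (d + 3)*(d^2 - 9) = (d - 3)*(d + 3)*(d + 3)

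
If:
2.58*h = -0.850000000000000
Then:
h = -0.33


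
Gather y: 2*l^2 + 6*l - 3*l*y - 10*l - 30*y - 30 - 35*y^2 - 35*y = 2*l^2 - 4*l - 35*y^2 + y*(-3*l - 65) - 30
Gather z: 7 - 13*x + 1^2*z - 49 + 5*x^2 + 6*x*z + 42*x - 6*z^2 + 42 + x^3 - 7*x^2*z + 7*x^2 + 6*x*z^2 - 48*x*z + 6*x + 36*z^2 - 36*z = x^3 + 12*x^2 + 35*x + z^2*(6*x + 30) + z*(-7*x^2 - 42*x - 35)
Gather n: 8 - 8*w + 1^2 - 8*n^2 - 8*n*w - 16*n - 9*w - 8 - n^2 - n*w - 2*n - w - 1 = -9*n^2 + n*(-9*w - 18) - 18*w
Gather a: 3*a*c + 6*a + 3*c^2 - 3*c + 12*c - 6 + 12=a*(3*c + 6) + 3*c^2 + 9*c + 6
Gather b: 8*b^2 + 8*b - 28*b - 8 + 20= 8*b^2 - 20*b + 12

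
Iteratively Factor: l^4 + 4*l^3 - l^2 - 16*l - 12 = (l - 2)*(l^3 + 6*l^2 + 11*l + 6) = (l - 2)*(l + 1)*(l^2 + 5*l + 6) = (l - 2)*(l + 1)*(l + 3)*(l + 2)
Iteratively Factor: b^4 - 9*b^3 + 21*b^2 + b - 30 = (b - 5)*(b^3 - 4*b^2 + b + 6) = (b - 5)*(b + 1)*(b^2 - 5*b + 6) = (b - 5)*(b - 3)*(b + 1)*(b - 2)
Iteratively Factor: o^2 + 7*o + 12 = (o + 4)*(o + 3)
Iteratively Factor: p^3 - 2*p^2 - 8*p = (p - 4)*(p^2 + 2*p) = p*(p - 4)*(p + 2)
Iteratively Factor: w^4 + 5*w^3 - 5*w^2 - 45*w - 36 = (w + 4)*(w^3 + w^2 - 9*w - 9) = (w - 3)*(w + 4)*(w^2 + 4*w + 3) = (w - 3)*(w + 3)*(w + 4)*(w + 1)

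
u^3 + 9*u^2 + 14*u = u*(u + 2)*(u + 7)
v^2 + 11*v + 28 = (v + 4)*(v + 7)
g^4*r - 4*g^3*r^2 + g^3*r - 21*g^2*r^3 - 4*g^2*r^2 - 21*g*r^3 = g*(g - 7*r)*(g + 3*r)*(g*r + r)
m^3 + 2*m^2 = m^2*(m + 2)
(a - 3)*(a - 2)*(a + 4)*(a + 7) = a^4 + 6*a^3 - 21*a^2 - 74*a + 168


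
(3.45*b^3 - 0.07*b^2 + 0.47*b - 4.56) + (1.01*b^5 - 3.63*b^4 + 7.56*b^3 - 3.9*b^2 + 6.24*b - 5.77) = 1.01*b^5 - 3.63*b^4 + 11.01*b^3 - 3.97*b^2 + 6.71*b - 10.33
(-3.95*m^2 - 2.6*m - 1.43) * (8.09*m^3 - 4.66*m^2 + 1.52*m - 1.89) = -31.9555*m^5 - 2.627*m^4 - 5.4567*m^3 + 10.1773*m^2 + 2.7404*m + 2.7027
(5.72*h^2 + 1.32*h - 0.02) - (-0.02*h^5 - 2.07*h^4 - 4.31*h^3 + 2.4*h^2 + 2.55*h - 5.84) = 0.02*h^5 + 2.07*h^4 + 4.31*h^3 + 3.32*h^2 - 1.23*h + 5.82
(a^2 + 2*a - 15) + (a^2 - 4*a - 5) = 2*a^2 - 2*a - 20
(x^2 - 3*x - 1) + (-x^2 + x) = -2*x - 1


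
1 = 1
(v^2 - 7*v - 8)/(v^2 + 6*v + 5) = (v - 8)/(v + 5)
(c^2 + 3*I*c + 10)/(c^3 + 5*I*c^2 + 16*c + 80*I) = (c - 2*I)/(c^2 + 16)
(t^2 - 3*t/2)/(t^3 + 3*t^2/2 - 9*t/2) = 1/(t + 3)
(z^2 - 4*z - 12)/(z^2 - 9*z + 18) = (z + 2)/(z - 3)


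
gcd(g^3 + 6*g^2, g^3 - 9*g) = g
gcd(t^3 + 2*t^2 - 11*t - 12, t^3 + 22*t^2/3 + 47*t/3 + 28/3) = t^2 + 5*t + 4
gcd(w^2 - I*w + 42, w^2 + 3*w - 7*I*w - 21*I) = w - 7*I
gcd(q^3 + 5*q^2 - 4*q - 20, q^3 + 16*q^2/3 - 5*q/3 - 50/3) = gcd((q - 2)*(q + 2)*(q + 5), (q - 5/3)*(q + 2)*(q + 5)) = q^2 + 7*q + 10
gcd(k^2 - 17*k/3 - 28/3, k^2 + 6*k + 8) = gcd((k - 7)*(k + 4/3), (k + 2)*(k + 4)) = 1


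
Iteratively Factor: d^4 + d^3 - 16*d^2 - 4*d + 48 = (d - 2)*(d^3 + 3*d^2 - 10*d - 24) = (d - 3)*(d - 2)*(d^2 + 6*d + 8) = (d - 3)*(d - 2)*(d + 2)*(d + 4)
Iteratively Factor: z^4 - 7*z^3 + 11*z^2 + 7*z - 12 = (z - 3)*(z^3 - 4*z^2 - z + 4) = (z - 3)*(z + 1)*(z^2 - 5*z + 4) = (z - 3)*(z - 1)*(z + 1)*(z - 4)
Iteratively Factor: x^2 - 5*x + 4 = (x - 4)*(x - 1)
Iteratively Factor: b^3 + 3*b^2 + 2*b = (b)*(b^2 + 3*b + 2) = b*(b + 1)*(b + 2)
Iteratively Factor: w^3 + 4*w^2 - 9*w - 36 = (w + 3)*(w^2 + w - 12) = (w + 3)*(w + 4)*(w - 3)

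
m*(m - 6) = m^2 - 6*m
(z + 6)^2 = z^2 + 12*z + 36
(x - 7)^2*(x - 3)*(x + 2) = x^4 - 15*x^3 + 57*x^2 + 35*x - 294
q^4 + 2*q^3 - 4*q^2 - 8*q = q*(q - 2)*(q + 2)^2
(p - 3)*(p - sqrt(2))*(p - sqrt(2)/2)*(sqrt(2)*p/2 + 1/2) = sqrt(2)*p^4/2 - 3*sqrt(2)*p^3/2 - p^3 - sqrt(2)*p^2/4 + 3*p^2 + p/2 + 3*sqrt(2)*p/4 - 3/2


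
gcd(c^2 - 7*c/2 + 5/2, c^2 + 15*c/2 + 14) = 1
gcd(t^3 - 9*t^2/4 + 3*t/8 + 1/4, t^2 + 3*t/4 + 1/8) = t + 1/4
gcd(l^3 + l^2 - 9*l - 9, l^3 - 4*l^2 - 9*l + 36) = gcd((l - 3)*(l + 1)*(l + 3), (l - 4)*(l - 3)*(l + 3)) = l^2 - 9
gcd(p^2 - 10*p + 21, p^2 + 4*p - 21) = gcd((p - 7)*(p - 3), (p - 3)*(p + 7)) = p - 3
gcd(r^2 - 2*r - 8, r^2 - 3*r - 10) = r + 2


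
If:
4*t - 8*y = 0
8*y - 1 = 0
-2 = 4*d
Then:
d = -1/2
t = 1/4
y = 1/8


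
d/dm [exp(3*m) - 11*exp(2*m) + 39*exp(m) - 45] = (3*exp(2*m) - 22*exp(m) + 39)*exp(m)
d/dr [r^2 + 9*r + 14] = 2*r + 9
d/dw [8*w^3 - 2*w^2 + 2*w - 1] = 24*w^2 - 4*w + 2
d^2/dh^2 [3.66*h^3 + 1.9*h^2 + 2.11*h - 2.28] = 21.96*h + 3.8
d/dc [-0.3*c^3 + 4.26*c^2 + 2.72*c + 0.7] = -0.9*c^2 + 8.52*c + 2.72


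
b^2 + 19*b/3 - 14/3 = (b - 2/3)*(b + 7)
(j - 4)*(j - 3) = j^2 - 7*j + 12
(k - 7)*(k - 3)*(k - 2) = k^3 - 12*k^2 + 41*k - 42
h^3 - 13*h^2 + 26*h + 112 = (h - 8)*(h - 7)*(h + 2)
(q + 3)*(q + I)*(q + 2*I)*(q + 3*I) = q^4 + 3*q^3 + 6*I*q^3 - 11*q^2 + 18*I*q^2 - 33*q - 6*I*q - 18*I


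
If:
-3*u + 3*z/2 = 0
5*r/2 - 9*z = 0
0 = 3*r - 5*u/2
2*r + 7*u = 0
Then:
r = 0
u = 0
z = 0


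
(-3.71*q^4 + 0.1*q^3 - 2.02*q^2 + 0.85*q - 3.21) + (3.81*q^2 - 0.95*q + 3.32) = -3.71*q^4 + 0.1*q^3 + 1.79*q^2 - 0.1*q + 0.11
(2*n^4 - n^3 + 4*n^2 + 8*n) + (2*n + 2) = 2*n^4 - n^3 + 4*n^2 + 10*n + 2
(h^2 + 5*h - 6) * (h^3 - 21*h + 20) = h^5 + 5*h^4 - 27*h^3 - 85*h^2 + 226*h - 120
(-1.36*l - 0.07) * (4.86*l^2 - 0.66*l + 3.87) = -6.6096*l^3 + 0.5574*l^2 - 5.217*l - 0.2709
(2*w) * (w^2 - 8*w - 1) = 2*w^3 - 16*w^2 - 2*w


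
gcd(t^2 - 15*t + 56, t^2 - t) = 1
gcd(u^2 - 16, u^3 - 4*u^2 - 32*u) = u + 4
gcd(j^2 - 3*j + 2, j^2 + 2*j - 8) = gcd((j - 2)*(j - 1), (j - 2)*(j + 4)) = j - 2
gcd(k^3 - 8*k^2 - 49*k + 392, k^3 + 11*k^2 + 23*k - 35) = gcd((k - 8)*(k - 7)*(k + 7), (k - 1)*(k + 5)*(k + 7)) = k + 7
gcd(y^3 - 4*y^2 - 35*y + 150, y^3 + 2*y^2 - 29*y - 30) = y^2 + y - 30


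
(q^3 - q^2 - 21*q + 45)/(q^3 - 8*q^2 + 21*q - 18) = (q + 5)/(q - 2)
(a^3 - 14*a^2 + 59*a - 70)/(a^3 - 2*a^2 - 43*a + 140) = (a^2 - 9*a + 14)/(a^2 + 3*a - 28)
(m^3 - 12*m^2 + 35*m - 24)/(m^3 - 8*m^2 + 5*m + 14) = (m^3 - 12*m^2 + 35*m - 24)/(m^3 - 8*m^2 + 5*m + 14)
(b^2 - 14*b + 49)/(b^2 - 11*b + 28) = (b - 7)/(b - 4)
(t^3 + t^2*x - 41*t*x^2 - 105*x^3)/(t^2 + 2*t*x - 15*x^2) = (-t^2 + 4*t*x + 21*x^2)/(-t + 3*x)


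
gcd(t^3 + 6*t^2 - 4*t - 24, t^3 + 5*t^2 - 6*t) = t + 6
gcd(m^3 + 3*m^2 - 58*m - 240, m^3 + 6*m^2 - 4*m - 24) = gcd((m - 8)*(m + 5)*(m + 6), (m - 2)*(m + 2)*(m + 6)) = m + 6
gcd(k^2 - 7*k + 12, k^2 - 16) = k - 4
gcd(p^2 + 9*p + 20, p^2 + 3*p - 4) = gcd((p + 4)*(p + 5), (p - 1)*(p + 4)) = p + 4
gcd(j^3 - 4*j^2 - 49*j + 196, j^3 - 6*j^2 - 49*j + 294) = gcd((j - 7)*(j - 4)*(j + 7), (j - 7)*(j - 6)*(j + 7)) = j^2 - 49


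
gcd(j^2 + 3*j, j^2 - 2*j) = j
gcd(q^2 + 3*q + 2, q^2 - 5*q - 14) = q + 2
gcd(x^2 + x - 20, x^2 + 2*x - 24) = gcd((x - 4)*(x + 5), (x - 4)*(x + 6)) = x - 4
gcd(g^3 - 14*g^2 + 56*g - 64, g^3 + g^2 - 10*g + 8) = g - 2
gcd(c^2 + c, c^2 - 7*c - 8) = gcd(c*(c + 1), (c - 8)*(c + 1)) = c + 1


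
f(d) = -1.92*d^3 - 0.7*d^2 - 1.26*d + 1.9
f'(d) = -5.76*d^2 - 1.4*d - 1.26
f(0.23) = 1.55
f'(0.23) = -1.89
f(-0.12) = 2.04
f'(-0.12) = -1.17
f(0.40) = 1.16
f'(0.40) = -2.74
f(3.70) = -109.60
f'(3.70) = -85.29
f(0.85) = -0.86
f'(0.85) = -6.61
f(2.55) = -37.70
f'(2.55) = -42.28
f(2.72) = -45.34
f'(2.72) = -47.68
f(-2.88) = 45.59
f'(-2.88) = -45.00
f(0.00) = 1.90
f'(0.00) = -1.26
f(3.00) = -60.02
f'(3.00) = -57.30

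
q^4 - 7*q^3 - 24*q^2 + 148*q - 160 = (q - 8)*(q - 2)^2*(q + 5)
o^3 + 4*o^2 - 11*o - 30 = (o - 3)*(o + 2)*(o + 5)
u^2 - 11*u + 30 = (u - 6)*(u - 5)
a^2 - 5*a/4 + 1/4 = (a - 1)*(a - 1/4)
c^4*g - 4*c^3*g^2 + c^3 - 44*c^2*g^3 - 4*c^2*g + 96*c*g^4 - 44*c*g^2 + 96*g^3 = (c - 8*g)*(c - 2*g)*(c + 6*g)*(c*g + 1)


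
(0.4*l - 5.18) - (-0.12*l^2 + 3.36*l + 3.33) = 0.12*l^2 - 2.96*l - 8.51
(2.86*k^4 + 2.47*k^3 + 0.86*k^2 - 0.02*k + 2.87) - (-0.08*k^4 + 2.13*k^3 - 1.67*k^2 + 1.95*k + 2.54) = 2.94*k^4 + 0.34*k^3 + 2.53*k^2 - 1.97*k + 0.33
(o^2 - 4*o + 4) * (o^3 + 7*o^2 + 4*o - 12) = o^5 + 3*o^4 - 20*o^3 + 64*o - 48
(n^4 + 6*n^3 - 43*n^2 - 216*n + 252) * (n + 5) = n^5 + 11*n^4 - 13*n^3 - 431*n^2 - 828*n + 1260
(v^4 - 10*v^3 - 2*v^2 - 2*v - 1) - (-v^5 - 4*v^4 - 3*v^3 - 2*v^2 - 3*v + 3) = v^5 + 5*v^4 - 7*v^3 + v - 4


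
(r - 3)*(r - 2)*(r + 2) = r^3 - 3*r^2 - 4*r + 12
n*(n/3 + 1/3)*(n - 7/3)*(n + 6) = n^4/3 + 14*n^3/9 - 31*n^2/9 - 14*n/3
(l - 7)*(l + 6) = l^2 - l - 42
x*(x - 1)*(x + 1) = x^3 - x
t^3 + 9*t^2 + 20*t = t*(t + 4)*(t + 5)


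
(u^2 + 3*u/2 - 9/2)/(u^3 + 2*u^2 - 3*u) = (u - 3/2)/(u*(u - 1))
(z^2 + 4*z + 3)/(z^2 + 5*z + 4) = (z + 3)/(z + 4)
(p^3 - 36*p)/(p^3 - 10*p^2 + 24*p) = (p + 6)/(p - 4)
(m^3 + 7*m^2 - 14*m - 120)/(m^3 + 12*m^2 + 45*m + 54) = (m^2 + m - 20)/(m^2 + 6*m + 9)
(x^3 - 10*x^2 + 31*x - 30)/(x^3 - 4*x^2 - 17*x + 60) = (x - 2)/(x + 4)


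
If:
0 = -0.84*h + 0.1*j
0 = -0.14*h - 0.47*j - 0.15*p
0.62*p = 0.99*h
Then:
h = 0.00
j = 0.00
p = 0.00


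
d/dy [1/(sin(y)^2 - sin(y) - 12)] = (1 - 2*sin(y))*cos(y)/(sin(y) + cos(y)^2 + 11)^2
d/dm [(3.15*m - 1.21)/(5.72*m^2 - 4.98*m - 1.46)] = (-18.018*m^2 + 13.8424*m - 10.6248)/(32.7184*m^4 - 56.9712*m^3 + 8.09800000000001*m^2 + 14.5416*m + 2.1316)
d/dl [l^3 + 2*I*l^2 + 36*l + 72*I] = 3*l^2 + 4*I*l + 36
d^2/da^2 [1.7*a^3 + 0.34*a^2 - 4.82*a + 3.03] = 10.2*a + 0.68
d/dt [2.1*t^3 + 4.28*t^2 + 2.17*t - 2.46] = 6.3*t^2 + 8.56*t + 2.17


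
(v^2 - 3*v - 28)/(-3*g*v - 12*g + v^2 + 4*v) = (v - 7)/(-3*g + v)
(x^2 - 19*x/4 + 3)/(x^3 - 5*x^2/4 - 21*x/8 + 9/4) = 2*(x - 4)/(2*x^2 - x - 6)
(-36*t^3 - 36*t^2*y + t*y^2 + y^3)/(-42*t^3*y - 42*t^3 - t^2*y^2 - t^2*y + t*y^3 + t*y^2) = (-6*t^2 - 5*t*y + y^2)/(t*(-7*t*y - 7*t + y^2 + y))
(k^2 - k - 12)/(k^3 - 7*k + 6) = (k - 4)/(k^2 - 3*k + 2)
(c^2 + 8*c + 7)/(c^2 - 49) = (c + 1)/(c - 7)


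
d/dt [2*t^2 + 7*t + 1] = 4*t + 7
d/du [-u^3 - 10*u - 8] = -3*u^2 - 10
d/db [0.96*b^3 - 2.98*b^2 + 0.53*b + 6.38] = 2.88*b^2 - 5.96*b + 0.53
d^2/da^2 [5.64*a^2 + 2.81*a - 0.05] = 11.2800000000000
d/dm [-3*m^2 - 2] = -6*m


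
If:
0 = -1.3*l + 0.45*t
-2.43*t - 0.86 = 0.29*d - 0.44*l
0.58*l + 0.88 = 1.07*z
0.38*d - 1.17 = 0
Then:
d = 3.08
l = -0.27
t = -0.77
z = 0.68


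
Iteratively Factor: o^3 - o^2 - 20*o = (o + 4)*(o^2 - 5*o) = (o - 5)*(o + 4)*(o)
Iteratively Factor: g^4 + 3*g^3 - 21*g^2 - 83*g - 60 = (g + 3)*(g^3 - 21*g - 20) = (g + 1)*(g + 3)*(g^2 - g - 20) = (g + 1)*(g + 3)*(g + 4)*(g - 5)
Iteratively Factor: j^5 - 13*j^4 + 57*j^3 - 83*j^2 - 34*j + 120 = (j - 5)*(j^4 - 8*j^3 + 17*j^2 + 2*j - 24) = (j - 5)*(j - 3)*(j^3 - 5*j^2 + 2*j + 8) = (j - 5)*(j - 3)*(j - 2)*(j^2 - 3*j - 4) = (j - 5)*(j - 3)*(j - 2)*(j + 1)*(j - 4)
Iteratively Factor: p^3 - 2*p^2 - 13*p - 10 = (p - 5)*(p^2 + 3*p + 2) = (p - 5)*(p + 1)*(p + 2)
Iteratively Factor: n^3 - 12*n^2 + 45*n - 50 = (n - 2)*(n^2 - 10*n + 25) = (n - 5)*(n - 2)*(n - 5)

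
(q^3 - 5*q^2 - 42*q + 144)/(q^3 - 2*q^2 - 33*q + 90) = (q - 8)/(q - 5)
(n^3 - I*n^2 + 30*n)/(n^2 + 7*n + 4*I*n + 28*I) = n*(n^2 - I*n + 30)/(n^2 + n*(7 + 4*I) + 28*I)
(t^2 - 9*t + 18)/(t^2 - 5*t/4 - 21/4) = 4*(t - 6)/(4*t + 7)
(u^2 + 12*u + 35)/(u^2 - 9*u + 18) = (u^2 + 12*u + 35)/(u^2 - 9*u + 18)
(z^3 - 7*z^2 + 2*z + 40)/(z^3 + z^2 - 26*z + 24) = (z^2 - 3*z - 10)/(z^2 + 5*z - 6)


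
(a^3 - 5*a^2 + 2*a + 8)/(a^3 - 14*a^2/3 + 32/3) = 3*(a + 1)/(3*a + 4)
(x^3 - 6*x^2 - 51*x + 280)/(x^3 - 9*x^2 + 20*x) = (x^2 - x - 56)/(x*(x - 4))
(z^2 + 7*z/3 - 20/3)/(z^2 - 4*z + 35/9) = 3*(z + 4)/(3*z - 7)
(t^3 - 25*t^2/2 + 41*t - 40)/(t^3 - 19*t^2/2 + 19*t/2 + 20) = (t - 2)/(t + 1)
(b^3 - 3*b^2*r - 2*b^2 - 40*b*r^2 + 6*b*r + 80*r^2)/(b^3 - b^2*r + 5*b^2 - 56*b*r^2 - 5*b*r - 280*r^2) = (b^2 + 5*b*r - 2*b - 10*r)/(b^2 + 7*b*r + 5*b + 35*r)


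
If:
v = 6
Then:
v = 6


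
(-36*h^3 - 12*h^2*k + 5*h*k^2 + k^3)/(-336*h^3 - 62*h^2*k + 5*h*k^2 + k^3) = (6*h^2 + h*k - k^2)/(56*h^2 + h*k - k^2)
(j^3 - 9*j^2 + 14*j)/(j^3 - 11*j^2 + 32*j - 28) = j/(j - 2)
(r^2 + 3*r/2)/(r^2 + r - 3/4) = 2*r/(2*r - 1)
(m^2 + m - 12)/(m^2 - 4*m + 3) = (m + 4)/(m - 1)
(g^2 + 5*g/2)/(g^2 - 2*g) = (g + 5/2)/(g - 2)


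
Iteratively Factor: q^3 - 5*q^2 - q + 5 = (q + 1)*(q^2 - 6*q + 5) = (q - 1)*(q + 1)*(q - 5)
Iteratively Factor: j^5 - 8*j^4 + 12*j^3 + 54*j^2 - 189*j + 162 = (j - 3)*(j^4 - 5*j^3 - 3*j^2 + 45*j - 54) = (j - 3)*(j + 3)*(j^3 - 8*j^2 + 21*j - 18) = (j - 3)^2*(j + 3)*(j^2 - 5*j + 6) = (j - 3)^2*(j - 2)*(j + 3)*(j - 3)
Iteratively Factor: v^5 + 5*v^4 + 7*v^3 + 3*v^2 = (v)*(v^4 + 5*v^3 + 7*v^2 + 3*v) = v*(v + 3)*(v^3 + 2*v^2 + v) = v*(v + 1)*(v + 3)*(v^2 + v) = v^2*(v + 1)*(v + 3)*(v + 1)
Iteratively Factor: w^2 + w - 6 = (w - 2)*(w + 3)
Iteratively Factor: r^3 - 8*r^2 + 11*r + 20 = (r + 1)*(r^2 - 9*r + 20) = (r - 4)*(r + 1)*(r - 5)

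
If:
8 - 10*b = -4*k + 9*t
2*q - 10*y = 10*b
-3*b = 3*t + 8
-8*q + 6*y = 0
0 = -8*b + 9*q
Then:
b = 0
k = -8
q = 0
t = -8/3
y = 0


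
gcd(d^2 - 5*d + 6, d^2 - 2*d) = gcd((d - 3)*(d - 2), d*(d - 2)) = d - 2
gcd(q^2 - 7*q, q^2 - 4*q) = q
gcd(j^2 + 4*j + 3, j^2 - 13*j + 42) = 1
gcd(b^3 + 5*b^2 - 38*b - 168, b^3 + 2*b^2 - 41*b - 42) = b^2 + b - 42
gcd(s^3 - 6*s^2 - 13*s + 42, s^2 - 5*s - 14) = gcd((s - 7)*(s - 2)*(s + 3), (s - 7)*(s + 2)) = s - 7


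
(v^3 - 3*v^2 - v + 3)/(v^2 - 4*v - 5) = (v^2 - 4*v + 3)/(v - 5)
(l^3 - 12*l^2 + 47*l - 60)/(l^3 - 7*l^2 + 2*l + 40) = (l - 3)/(l + 2)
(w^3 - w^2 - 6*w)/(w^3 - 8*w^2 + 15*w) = (w + 2)/(w - 5)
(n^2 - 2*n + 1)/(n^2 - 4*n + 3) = (n - 1)/(n - 3)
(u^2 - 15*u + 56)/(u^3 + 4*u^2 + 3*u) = (u^2 - 15*u + 56)/(u*(u^2 + 4*u + 3))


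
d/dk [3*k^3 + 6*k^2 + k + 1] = 9*k^2 + 12*k + 1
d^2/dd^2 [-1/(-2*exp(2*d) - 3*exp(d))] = (-(2*exp(d) + 3)*(8*exp(d) + 3) + 2*(4*exp(d) + 3)^2)*exp(-d)/(2*exp(d) + 3)^3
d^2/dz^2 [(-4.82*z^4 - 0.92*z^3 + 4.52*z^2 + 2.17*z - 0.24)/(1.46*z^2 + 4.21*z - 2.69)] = (-20.548624*z^6 - 177.759672*z^5 - 399.000564*z^4 + 787.223408*z^3 - 252.580992*z^2 + 2.340372*z + 104.17169)/(3.112136*z^6 + 26.922108*z^5 + 60.429546*z^4 - 24.587663*z^3 - 111.339369*z^2 + 91.391943*z - 19.465109)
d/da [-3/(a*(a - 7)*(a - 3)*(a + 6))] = 6*(2*a^3 - 6*a^2 - 39*a + 63)/(a^2*(a^6 - 8*a^5 - 62*a^4 + 564*a^3 + 513*a^2 - 9828*a + 15876))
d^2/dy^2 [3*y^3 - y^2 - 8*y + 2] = 18*y - 2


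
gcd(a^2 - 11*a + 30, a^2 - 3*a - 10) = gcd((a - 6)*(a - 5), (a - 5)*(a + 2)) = a - 5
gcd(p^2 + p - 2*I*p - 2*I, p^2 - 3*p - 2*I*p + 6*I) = p - 2*I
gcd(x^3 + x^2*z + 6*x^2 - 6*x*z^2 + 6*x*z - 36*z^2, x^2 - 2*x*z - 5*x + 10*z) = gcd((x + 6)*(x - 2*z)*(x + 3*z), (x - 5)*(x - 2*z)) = x - 2*z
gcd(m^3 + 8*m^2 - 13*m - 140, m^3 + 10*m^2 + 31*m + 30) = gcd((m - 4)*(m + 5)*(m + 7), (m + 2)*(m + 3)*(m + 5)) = m + 5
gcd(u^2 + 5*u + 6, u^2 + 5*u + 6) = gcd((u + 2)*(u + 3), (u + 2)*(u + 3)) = u^2 + 5*u + 6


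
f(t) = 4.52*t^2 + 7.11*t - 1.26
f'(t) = 9.04*t + 7.11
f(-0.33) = -3.11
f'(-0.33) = 4.13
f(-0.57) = -3.84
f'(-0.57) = 1.96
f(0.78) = 7.04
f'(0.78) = 14.16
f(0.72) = 6.20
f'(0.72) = 13.62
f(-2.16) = 4.47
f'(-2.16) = -12.42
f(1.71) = 24.12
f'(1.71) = 22.57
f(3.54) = 80.55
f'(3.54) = 39.11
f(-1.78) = 0.41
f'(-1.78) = -8.98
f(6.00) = 204.12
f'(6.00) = 61.35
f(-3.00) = 18.09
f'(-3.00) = -20.01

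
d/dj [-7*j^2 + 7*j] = 7 - 14*j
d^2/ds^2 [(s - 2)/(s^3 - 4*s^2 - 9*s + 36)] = 2*((s - 2)*(-3*s^2 + 8*s + 9)^2 + (-3*s^2 + 8*s - (s - 2)*(3*s - 4) + 9)*(s^3 - 4*s^2 - 9*s + 36))/(s^3 - 4*s^2 - 9*s + 36)^3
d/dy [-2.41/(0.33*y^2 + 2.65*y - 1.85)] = (1.5906*y + 6.3865)/(0.33*y^2 + 2.65*y - 1.85)^2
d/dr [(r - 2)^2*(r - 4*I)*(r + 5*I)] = 4*r^3 + 3*r^2*(-4 + I) + 8*r*(6 - I) - 80 + 4*I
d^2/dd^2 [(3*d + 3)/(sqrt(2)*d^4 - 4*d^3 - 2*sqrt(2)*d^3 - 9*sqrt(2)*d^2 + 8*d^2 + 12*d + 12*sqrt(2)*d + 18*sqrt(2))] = 6*(6*d^4 - 24*d^3 - 16*sqrt(2)*d^3 + 33*d^2 + 54*sqrt(2)*d^2 - 72*d - 18*sqrt(2)*d - 36*sqrt(2) + 162)/(sqrt(2)*d^9 - 9*sqrt(2)*d^8 - 12*d^8 + 33*sqrt(2)*d^7 + 108*d^7 - 212*d^6 - 81*sqrt(2)*d^6 - 684*d^5 + 126*sqrt(2)*d^5 + 162*sqrt(2)*d^4 + 2592*d^4 - 1188*sqrt(2)*d^3 + 864*d^3 - 11664*d^2 + 2916*sqrt(2)*d^2 - 5832*sqrt(2)*d + 11664*d + 5832*sqrt(2))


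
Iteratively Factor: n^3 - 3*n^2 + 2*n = (n - 2)*(n^2 - n) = (n - 2)*(n - 1)*(n)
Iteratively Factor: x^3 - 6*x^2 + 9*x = (x)*(x^2 - 6*x + 9) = x*(x - 3)*(x - 3)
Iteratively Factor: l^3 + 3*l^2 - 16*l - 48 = (l - 4)*(l^2 + 7*l + 12) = (l - 4)*(l + 4)*(l + 3)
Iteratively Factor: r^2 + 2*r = (r + 2)*(r)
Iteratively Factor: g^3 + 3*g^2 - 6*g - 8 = (g + 4)*(g^2 - g - 2) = (g + 1)*(g + 4)*(g - 2)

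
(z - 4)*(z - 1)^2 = z^3 - 6*z^2 + 9*z - 4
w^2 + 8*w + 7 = (w + 1)*(w + 7)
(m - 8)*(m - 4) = m^2 - 12*m + 32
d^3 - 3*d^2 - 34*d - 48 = (d - 8)*(d + 2)*(d + 3)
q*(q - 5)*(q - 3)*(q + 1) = q^4 - 7*q^3 + 7*q^2 + 15*q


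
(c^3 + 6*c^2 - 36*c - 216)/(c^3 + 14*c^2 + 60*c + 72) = (c - 6)/(c + 2)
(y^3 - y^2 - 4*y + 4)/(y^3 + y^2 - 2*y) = (y - 2)/y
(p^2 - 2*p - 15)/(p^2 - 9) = (p - 5)/(p - 3)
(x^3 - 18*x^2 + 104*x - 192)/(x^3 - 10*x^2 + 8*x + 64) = (x - 6)/(x + 2)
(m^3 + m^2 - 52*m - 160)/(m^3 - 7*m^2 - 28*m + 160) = (m + 4)/(m - 4)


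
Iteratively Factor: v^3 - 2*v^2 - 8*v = (v + 2)*(v^2 - 4*v) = v*(v + 2)*(v - 4)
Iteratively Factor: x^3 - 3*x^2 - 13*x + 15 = (x + 3)*(x^2 - 6*x + 5) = (x - 1)*(x + 3)*(x - 5)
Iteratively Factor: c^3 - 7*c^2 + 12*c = (c - 3)*(c^2 - 4*c) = c*(c - 3)*(c - 4)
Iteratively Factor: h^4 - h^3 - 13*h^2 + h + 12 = (h + 1)*(h^3 - 2*h^2 - 11*h + 12) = (h - 4)*(h + 1)*(h^2 + 2*h - 3) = (h - 4)*(h + 1)*(h + 3)*(h - 1)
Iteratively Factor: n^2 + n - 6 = (n - 2)*(n + 3)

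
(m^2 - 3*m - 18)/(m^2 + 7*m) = (m^2 - 3*m - 18)/(m*(m + 7))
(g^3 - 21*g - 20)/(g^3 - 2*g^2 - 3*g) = (g^2 - g - 20)/(g*(g - 3))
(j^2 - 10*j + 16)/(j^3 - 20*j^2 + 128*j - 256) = (j - 2)/(j^2 - 12*j + 32)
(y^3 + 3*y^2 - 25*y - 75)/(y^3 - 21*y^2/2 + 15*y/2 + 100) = 2*(y^2 + 8*y + 15)/(2*y^2 - 11*y - 40)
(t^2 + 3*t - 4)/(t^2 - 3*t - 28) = (t - 1)/(t - 7)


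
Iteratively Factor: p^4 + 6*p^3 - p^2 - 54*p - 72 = (p + 2)*(p^3 + 4*p^2 - 9*p - 36) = (p + 2)*(p + 4)*(p^2 - 9) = (p + 2)*(p + 3)*(p + 4)*(p - 3)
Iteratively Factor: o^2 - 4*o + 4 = (o - 2)*(o - 2)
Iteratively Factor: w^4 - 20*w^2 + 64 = (w - 2)*(w^3 + 2*w^2 - 16*w - 32) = (w - 2)*(w + 2)*(w^2 - 16) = (w - 4)*(w - 2)*(w + 2)*(w + 4)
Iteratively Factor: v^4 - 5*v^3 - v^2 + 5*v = (v - 5)*(v^3 - v) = (v - 5)*(v + 1)*(v^2 - v) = v*(v - 5)*(v + 1)*(v - 1)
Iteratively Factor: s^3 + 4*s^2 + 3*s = (s)*(s^2 + 4*s + 3) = s*(s + 3)*(s + 1)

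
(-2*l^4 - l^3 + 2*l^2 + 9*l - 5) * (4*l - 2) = -8*l^5 + 10*l^3 + 32*l^2 - 38*l + 10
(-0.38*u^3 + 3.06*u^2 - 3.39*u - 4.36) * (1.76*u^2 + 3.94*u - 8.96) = -0.6688*u^5 + 3.8884*u^4 + 9.4948*u^3 - 48.4478*u^2 + 13.196*u + 39.0656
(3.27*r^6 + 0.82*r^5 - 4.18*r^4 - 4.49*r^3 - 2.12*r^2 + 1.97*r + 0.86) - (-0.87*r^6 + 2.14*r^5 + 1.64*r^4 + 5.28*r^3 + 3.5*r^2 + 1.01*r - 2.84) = 4.14*r^6 - 1.32*r^5 - 5.82*r^4 - 9.77*r^3 - 5.62*r^2 + 0.96*r + 3.7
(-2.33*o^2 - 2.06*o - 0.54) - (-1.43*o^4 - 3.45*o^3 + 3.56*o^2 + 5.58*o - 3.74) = 1.43*o^4 + 3.45*o^3 - 5.89*o^2 - 7.64*o + 3.2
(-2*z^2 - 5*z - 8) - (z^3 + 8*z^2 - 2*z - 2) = -z^3 - 10*z^2 - 3*z - 6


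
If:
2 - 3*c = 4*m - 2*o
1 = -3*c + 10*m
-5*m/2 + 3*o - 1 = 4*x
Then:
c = 80*x/111 + 73/111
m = 8*x/37 + 11/37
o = 56*x/37 + 43/74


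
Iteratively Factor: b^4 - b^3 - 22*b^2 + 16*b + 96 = (b - 3)*(b^3 + 2*b^2 - 16*b - 32) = (b - 3)*(b + 2)*(b^2 - 16) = (b - 3)*(b + 2)*(b + 4)*(b - 4)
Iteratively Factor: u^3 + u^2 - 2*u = (u + 2)*(u^2 - u) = u*(u + 2)*(u - 1)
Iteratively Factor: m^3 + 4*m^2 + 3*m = (m)*(m^2 + 4*m + 3) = m*(m + 1)*(m + 3)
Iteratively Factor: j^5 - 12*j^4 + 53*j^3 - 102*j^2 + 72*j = (j)*(j^4 - 12*j^3 + 53*j^2 - 102*j + 72) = j*(j - 3)*(j^3 - 9*j^2 + 26*j - 24) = j*(j - 3)^2*(j^2 - 6*j + 8) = j*(j - 4)*(j - 3)^2*(j - 2)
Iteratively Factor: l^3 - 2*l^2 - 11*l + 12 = (l - 4)*(l^2 + 2*l - 3) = (l - 4)*(l + 3)*(l - 1)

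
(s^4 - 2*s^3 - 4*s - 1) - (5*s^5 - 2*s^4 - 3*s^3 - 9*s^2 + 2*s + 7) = -5*s^5 + 3*s^4 + s^3 + 9*s^2 - 6*s - 8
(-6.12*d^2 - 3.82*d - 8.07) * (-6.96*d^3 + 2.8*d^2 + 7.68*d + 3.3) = 42.5952*d^5 + 9.4512*d^4 - 1.53039999999999*d^3 - 72.1296*d^2 - 74.5836*d - 26.631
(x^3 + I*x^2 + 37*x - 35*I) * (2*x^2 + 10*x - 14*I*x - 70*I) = 2*x^5 + 10*x^4 - 12*I*x^4 + 88*x^3 - 60*I*x^3 + 440*x^2 - 588*I*x^2 - 490*x - 2940*I*x - 2450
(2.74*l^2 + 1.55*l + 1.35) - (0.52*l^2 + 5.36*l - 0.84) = 2.22*l^2 - 3.81*l + 2.19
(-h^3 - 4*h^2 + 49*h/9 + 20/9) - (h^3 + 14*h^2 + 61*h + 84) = -2*h^3 - 18*h^2 - 500*h/9 - 736/9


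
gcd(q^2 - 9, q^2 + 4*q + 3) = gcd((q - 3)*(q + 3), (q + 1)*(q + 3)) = q + 3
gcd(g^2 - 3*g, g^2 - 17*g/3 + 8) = g - 3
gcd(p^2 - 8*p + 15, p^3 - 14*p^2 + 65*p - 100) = p - 5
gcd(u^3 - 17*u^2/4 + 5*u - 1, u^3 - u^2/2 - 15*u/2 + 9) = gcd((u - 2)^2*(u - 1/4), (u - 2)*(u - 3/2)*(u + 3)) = u - 2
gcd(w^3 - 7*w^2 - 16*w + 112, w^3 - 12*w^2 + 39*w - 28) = w^2 - 11*w + 28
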